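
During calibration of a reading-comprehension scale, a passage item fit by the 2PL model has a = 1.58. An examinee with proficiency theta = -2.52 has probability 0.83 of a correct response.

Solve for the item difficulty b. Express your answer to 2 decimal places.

P(theta) = 1 / (1 + exp(−a(theta − b)))
logit(0.83) = ln(0.83/0.17) = 1.5856
b = theta − logit/(a) = -2.52 − 1.5856/1.5800 = -3.5236

-3.52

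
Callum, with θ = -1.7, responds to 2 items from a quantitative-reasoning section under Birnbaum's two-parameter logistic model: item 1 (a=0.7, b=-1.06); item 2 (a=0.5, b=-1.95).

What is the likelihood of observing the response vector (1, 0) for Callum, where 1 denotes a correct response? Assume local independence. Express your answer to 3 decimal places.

P(θ) = 1 / (1 + exp(−a(θ − b)))
P_1 = 1/(1+e^{0.4480}) = 0.3898
P_2 = 1/(1+e^{-0.1250}) = 0.5312
L = P_1 × (1−P_2) = 0.3898 × 0.4688 = 0.18275

0.183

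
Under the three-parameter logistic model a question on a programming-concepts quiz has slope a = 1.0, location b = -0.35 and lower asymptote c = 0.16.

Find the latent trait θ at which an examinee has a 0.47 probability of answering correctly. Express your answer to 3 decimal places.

-0.886

P(θ) = c + (1 − c) · 1 / (1 + exp(−a(θ − b)))
Remove guessing floor: (0.47 − 0.16)/(1 − 0.16) = 0.3690
logit = ln(0.3690/0.6310) = -0.5363
θ = b + logit/(a) = -0.35 + (-0.5363)/1.0000 = -0.8863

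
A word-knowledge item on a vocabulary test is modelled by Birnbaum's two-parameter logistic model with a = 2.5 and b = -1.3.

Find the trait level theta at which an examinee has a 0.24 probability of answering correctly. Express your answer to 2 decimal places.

-1.76

P(theta) = 1 / (1 + exp(−a(theta − b)))
logit = ln(0.2400/0.7600) = -1.1527
theta = b + logit/(a) = -1.3 + (-1.1527)/2.5000 = -1.7611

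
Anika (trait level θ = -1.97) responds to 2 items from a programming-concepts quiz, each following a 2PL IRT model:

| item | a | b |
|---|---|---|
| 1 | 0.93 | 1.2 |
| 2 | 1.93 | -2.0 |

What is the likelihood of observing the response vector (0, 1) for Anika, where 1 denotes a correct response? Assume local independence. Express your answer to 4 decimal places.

P(θ) = 1 / (1 + exp(−a(θ − b)))
P_1 = 1/(1+e^{2.9481}) = 0.0498
P_2 = 1/(1+e^{-0.0579}) = 0.5145
L = (1−P_1) × P_2 = 0.9502 × 0.5145 = 0.48884

0.4888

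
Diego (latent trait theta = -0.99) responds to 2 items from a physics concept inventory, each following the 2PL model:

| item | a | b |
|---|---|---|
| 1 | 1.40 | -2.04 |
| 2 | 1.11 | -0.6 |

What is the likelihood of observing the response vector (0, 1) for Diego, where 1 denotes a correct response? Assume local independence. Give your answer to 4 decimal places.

P(theta) = 1 / (1 + exp(−a(theta − b)))
P_1 = 1/(1+e^{-1.4700}) = 0.8131
P_2 = 1/(1+e^{0.4329}) = 0.3934
L = (1−P_1) × P_2 = 0.1869 × 0.3934 = 0.07355

0.0735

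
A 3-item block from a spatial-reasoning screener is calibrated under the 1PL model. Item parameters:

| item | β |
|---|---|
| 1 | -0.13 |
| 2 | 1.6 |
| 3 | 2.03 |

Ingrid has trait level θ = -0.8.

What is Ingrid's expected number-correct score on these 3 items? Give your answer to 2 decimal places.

P(θ) = 1 / (1 + exp(−(θ − β)))
P_1 = 1/(1+e^{0.6700}) = 0.3385
P_2 = 1/(1+e^{2.4000}) = 0.0832
P_3 = 1/(1+e^{2.8300}) = 0.0557
E[score] = 0.3385 + 0.0832 + 0.0557 = 0.4774

0.48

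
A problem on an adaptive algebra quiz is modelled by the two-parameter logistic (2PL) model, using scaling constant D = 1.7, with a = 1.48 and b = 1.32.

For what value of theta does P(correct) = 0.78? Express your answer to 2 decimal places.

1.82

P(theta) = 1 / (1 + exp(−D·a(theta − b)))
logit = ln(0.7800/0.2200) = 1.2657
theta = b + logit/(1.7·a) = 1.32 + 1.2657/2.5160 = 1.8230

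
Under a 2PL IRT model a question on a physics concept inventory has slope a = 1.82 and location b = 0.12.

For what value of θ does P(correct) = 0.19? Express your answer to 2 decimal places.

-0.68

P(θ) = 1 / (1 + exp(−a(θ − b)))
logit = ln(0.1900/0.8100) = -1.4500
θ = b + logit/(a) = 0.12 + (-1.4500)/1.8200 = -0.6767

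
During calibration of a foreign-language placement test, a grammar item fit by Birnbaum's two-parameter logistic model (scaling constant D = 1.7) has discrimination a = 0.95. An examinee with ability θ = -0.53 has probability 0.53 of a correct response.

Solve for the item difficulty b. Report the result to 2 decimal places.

P(θ) = 1 / (1 + exp(−D·a(θ − b)))
logit(0.53) = ln(0.53/0.47) = 0.1201
b = θ − logit/(1.7·a) = -0.53 − 0.1201/1.6150 = -0.6044

-0.60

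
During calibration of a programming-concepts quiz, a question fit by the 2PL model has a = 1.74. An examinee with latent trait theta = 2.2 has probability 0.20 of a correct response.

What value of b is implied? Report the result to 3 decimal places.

P(theta) = 1 / (1 + exp(−a(theta − b)))
logit(0.20) = ln(0.20/0.80) = -1.3863
b = theta − logit/(a) = 2.2 − (-1.3863)/1.7400 = 2.9967

2.997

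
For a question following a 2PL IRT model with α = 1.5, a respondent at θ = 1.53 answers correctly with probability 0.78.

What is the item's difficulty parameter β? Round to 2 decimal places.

0.69

P(θ) = 1 / (1 + exp(−α(θ − β)))
logit(0.78) = ln(0.78/0.22) = 1.2657
β = θ − logit/(α) = 1.53 − 1.2657/1.5000 = 0.6862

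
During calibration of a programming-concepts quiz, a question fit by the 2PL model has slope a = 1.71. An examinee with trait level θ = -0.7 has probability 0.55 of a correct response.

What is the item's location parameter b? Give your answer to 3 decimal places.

P(θ) = 1 / (1 + exp(−a(θ − b)))
logit(0.55) = ln(0.55/0.45) = 0.2007
b = θ − logit/(a) = -0.7 − 0.2007/1.7100 = -0.8174

-0.817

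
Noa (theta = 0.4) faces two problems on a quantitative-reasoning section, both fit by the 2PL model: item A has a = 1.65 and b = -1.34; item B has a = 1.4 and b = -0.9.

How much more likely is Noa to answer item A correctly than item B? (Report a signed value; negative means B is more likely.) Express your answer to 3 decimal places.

0.086

P(theta) = 1 / (1 + exp(−a(theta − b)))
P_A = 0.9464
P_B = 0.8606
P_A − P_B = 0.0858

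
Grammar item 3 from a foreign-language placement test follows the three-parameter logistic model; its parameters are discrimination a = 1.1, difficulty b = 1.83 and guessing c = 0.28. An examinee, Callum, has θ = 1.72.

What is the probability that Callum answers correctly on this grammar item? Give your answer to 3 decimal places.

0.618

P(θ) = c + (1 − c) · 1 / (1 + exp(−a(θ − b)))
Exponent: 1.1 × (1.72 − 1.83) = -0.1210
1/(1 + e^{0.1210}) = 0.4698
P = 0.28 + 0.72 × 0.4698 = 0.6182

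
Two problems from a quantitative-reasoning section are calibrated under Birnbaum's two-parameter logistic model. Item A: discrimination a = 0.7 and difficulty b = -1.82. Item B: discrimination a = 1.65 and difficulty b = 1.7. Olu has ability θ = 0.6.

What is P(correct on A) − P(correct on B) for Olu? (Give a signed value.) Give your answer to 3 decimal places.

0.705

P(θ) = 1 / (1 + exp(−a(θ − b)))
P_A = 0.8447
P_B = 0.1400
P_A − P_B = 0.7047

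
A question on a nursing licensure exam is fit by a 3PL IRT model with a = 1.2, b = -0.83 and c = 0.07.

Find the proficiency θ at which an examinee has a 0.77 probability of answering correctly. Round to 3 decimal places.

0.098

P(θ) = c + (1 − c) · 1 / (1 + exp(−a(θ − b)))
Remove guessing floor: (0.77 − 0.07)/(1 − 0.07) = 0.7527
logit = ln(0.7527/0.2473) = 1.1130
θ = b + logit/(a) = -0.83 + 1.1130/1.2000 = 0.0975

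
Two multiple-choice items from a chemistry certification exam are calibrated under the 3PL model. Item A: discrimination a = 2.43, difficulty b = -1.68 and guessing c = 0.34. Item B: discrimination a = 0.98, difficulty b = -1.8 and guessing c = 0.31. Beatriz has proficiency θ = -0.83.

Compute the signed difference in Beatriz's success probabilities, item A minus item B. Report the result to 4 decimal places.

0.1181

P(θ) = c + (1 − c) · 1 / (1 + exp(−a(θ − b)))
P_A = 0.9258
P_B = 0.8077
P_A − P_B = 0.1181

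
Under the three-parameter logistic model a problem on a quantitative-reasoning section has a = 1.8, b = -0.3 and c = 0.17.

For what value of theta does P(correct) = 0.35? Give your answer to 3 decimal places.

-1.013

P(theta) = c + (1 − c) · 1 / (1 + exp(−a(theta − b)))
Remove guessing floor: (0.35 − 0.17)/(1 − 0.17) = 0.2169
logit = ln(0.2169/0.7831) = -1.2840
theta = b + logit/(a) = -0.3 + (-1.2840)/1.8000 = -1.0133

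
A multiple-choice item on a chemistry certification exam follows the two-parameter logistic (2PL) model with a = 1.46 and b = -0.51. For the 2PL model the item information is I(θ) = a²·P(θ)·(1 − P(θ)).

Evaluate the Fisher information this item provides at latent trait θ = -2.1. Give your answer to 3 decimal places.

P = 1/(1+e^{2.3214}) = 0.0894
P(1−P) = 0.0894 × 0.9106 = 0.0814
I = a² × P(1−P) = 1.46² × 0.0814 = 0.17347

0.173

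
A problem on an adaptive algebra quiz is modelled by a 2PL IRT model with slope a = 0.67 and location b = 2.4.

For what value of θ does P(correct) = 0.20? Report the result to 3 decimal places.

P(θ) = 1 / (1 + exp(−a(θ − b)))
logit = ln(0.2000/0.8000) = -1.3863
θ = b + logit/(a) = 2.4 + (-1.3863)/0.6700 = 0.3309

0.331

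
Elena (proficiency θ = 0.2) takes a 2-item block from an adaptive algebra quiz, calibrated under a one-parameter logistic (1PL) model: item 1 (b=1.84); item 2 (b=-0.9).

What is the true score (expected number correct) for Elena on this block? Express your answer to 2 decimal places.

P(θ) = 1 / (1 + exp(−(θ − b)))
P_1 = 1/(1+e^{1.6400}) = 0.1625
P_2 = 1/(1+e^{-1.1000}) = 0.7503
E[score] = 0.1625 + 0.7503 = 0.9127

0.91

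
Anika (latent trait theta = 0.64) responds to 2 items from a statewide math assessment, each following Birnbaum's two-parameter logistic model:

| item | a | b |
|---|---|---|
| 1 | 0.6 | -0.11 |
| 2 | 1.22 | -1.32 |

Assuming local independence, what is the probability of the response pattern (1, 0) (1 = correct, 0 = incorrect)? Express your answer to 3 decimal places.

0.051

P(theta) = 1 / (1 + exp(−a(theta − b)))
P_1 = 1/(1+e^{-0.4500}) = 0.6106
P_2 = 1/(1+e^{-2.3912}) = 0.9162
L = P_1 × (1−P_2) = 0.6106 × 0.0838 = 0.05120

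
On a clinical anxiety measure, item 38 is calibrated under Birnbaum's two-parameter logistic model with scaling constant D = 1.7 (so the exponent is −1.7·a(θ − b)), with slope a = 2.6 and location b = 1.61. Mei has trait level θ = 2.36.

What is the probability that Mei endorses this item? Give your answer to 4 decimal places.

0.9649

P(θ) = 1 / (1 + exp(−D·a(θ − b)))
Exponent: 1.7 × 2.6 × (2.36 − 1.61) = 3.3150
1/(1 + e^{-3.3150}) = 0.9649
P = 0.9649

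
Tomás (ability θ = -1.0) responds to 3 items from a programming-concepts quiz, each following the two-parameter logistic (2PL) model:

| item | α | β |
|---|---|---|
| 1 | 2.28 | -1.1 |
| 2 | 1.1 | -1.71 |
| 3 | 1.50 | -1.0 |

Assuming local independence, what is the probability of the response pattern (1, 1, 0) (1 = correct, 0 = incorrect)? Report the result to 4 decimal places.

P(θ) = 1 / (1 + exp(−α(θ − β)))
P_1 = 1/(1+e^{-0.2280}) = 0.5568
P_2 = 1/(1+e^{-0.7810}) = 0.6859
P_3 = 1/(1+e^{0.0000}) = 0.5000
L = P_1 × P_2 × (1−P_3) = 0.5568 × 0.6859 × 0.5000 = 0.19094

0.1909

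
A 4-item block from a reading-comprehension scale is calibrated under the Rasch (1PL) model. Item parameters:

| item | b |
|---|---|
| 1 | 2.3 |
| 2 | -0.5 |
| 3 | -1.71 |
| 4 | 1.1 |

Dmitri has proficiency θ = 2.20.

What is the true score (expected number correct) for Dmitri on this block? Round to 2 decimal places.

3.14

P(θ) = 1 / (1 + exp(−(θ − b)))
P_1 = 1/(1+e^{0.1000}) = 0.4750
P_2 = 1/(1+e^{-2.7000}) = 0.9370
P_3 = 1/(1+e^{-3.9100}) = 0.9804
P_4 = 1/(1+e^{-1.1000}) = 0.7503
E[score] = 0.4750 + 0.9370 + 0.9804 + 0.7503 = 3.1427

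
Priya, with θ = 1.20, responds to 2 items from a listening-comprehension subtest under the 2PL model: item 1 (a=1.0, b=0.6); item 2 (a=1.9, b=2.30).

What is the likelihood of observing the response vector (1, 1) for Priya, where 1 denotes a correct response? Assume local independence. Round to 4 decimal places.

0.0711

P(θ) = 1 / (1 + exp(−a(θ − b)))
P_1 = 1/(1+e^{-0.6000}) = 0.6457
P_2 = 1/(1+e^{2.0900}) = 0.1101
L = P_1 × P_2 = 0.6457 × 0.1101 = 0.07107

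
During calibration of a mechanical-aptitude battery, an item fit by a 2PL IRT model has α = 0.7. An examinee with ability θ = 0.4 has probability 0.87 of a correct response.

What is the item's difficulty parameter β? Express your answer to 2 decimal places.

-2.32

P(θ) = 1 / (1 + exp(−α(θ − β)))
logit(0.87) = ln(0.87/0.13) = 1.9010
β = θ − logit/(α) = 0.4 − 1.9010/0.7000 = -2.3157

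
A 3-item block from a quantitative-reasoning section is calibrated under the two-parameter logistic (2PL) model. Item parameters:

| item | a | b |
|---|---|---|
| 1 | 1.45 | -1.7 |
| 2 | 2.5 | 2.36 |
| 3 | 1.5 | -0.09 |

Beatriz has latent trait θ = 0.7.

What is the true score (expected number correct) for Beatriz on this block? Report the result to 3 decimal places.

1.751

P(θ) = 1 / (1 + exp(−a(θ − b)))
P_1 = 1/(1+e^{-3.4800}) = 0.9701
P_2 = 1/(1+e^{4.1500}) = 0.0155
P_3 = 1/(1+e^{-1.1850}) = 0.7658
E[score] = 0.9701 + 0.0155 + 0.7658 = 1.7515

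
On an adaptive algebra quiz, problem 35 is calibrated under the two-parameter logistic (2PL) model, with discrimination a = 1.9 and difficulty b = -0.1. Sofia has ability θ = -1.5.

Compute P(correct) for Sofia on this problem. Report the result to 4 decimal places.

0.0654

P(θ) = 1 / (1 + exp(−a(θ − b)))
Exponent: 1.9 × (-1.5 − (-0.1)) = -2.6600
1/(1 + e^{2.6600}) = 0.0654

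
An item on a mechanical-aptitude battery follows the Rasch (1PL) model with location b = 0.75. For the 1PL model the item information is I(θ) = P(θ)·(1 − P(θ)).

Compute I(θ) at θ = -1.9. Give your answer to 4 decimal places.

0.0616

P = 1/(1+e^{2.6500}) = 0.0660
P(1−P) = 0.0660 × 0.9340 = 0.0616
I = P(1−P) = 0.06163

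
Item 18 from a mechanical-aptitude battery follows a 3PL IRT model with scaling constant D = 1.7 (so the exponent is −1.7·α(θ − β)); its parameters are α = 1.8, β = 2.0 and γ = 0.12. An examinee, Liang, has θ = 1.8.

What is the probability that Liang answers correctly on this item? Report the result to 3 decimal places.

P(θ) = γ + (1 − γ) · 1 / (1 + exp(−D·α(θ − β)))
Exponent: 1.7 × 1.8 × (1.8 − 2.0) = -0.6120
1/(1 + e^{0.6120}) = 0.3516
P = 0.12 + 0.88 × 0.3516 = 0.4294

0.429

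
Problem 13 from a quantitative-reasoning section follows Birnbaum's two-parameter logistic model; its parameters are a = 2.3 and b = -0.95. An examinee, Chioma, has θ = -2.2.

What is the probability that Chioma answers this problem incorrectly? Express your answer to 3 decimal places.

P(θ) = 1 / (1 + exp(−a(θ − b)))
Exponent: 2.3 × (-2.2 − (-0.95)) = -2.8750
1/(1 + e^{2.8750}) = 0.0534
P(incorrect) = 1 − 0.0534 = 0.9466

0.947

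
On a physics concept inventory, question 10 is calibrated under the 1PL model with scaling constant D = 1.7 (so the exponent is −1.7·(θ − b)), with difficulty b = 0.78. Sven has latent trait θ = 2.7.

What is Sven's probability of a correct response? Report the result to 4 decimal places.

0.9632

P(θ) = 1 / (1 + exp(−D·(θ − b)))
Exponent: 1.7 × (2.7 − 0.78) = 3.2640
1/(1 + e^{-3.2640}) = 0.9632
P = 0.9632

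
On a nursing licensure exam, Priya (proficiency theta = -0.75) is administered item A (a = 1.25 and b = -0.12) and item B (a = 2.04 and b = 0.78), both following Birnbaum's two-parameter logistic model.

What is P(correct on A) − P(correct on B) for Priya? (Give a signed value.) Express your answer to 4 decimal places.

0.2705

P(theta) = 1 / (1 + exp(−a(theta − b)))
P_A = 0.3127
P_B = 0.0422
P_A − P_B = 0.2705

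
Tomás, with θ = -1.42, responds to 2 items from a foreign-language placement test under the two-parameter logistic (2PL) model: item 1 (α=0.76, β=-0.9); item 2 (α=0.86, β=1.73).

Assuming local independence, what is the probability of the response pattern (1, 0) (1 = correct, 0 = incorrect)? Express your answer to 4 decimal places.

P(θ) = 1 / (1 + exp(−α(θ − β)))
P_1 = 1/(1+e^{0.3952}) = 0.4025
P_2 = 1/(1+e^{2.7090}) = 0.0624
L = P_1 × (1−P_2) = 0.4025 × 0.9376 = 0.37733

0.3773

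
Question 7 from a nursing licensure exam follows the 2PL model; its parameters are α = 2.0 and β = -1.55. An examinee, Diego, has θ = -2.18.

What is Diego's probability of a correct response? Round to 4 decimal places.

0.2210

P(θ) = 1 / (1 + exp(−α(θ − β)))
Exponent: 2.0 × (-2.18 − (-1.55)) = -1.2600
1/(1 + e^{1.2600}) = 0.2210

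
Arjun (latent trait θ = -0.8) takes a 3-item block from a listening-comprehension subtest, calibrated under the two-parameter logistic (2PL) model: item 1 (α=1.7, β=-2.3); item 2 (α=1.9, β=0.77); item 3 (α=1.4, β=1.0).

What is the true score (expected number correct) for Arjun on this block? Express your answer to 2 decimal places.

1.05

P(θ) = 1 / (1 + exp(−α(θ − β)))
P_1 = 1/(1+e^{-2.5500}) = 0.9276
P_2 = 1/(1+e^{2.9830}) = 0.0482
P_3 = 1/(1+e^{2.5200}) = 0.0745
E[score] = 0.9276 + 0.0482 + 0.0745 = 1.0502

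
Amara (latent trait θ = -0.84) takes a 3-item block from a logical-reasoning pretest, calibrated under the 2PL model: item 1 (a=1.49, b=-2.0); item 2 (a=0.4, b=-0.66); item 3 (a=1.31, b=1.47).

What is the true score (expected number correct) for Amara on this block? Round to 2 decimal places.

P(θ) = 1 / (1 + exp(−a(θ − b)))
P_1 = 1/(1+e^{-1.7284}) = 0.8492
P_2 = 1/(1+e^{0.0720}) = 0.4820
P_3 = 1/(1+e^{3.0261}) = 0.0463
E[score] = 0.8492 + 0.4820 + 0.0463 = 1.3775

1.38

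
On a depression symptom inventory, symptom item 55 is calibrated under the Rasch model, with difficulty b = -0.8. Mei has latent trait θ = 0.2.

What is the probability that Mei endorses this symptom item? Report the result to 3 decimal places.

P(θ) = 1 / (1 + exp(−(θ − b)))
Exponent: (0.2 − (-0.8)) = 1.0000
1/(1 + e^{-1.0000}) = 0.7311
P = 0.7311

0.731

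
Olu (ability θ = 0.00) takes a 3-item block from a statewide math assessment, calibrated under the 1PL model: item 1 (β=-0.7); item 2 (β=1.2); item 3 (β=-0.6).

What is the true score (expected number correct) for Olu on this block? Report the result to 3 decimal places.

1.545

P(θ) = 1 / (1 + exp(−(θ − β)))
P_1 = 1/(1+e^{-0.7000}) = 0.6682
P_2 = 1/(1+e^{1.2000}) = 0.2315
P_3 = 1/(1+e^{-0.6000}) = 0.6457
E[score] = 0.6682 + 0.2315 + 0.6457 = 1.5453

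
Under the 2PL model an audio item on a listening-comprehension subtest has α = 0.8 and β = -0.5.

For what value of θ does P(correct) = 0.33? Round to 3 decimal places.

-1.385

P(θ) = 1 / (1 + exp(−α(θ − β)))
logit = ln(0.3300/0.6700) = -0.7082
θ = β + logit/(α) = -0.5 + (-0.7082)/0.8000 = -1.3852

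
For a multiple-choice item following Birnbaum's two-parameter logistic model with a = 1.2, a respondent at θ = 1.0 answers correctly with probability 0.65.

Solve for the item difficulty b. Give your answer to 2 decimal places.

P(θ) = 1 / (1 + exp(−a(θ − b)))
logit(0.65) = ln(0.65/0.35) = 0.6190
b = θ − logit/(a) = 1.0 − 0.6190/1.2000 = 0.4841

0.48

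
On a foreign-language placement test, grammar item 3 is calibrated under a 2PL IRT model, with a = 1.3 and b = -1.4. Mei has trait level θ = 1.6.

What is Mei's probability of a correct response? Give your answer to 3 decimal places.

0.980

P(θ) = 1 / (1 + exp(−a(θ − b)))
Exponent: 1.3 × (1.6 − (-1.4)) = 3.9000
1/(1 + e^{-3.9000}) = 0.9802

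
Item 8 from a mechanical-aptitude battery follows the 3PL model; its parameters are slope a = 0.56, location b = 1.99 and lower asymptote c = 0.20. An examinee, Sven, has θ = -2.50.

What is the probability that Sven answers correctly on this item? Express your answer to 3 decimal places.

0.260

P(θ) = c + (1 − c) · 1 / (1 + exp(−a(θ − b)))
Exponent: 0.56 × (-2.50 − 1.99) = -2.5144
1/(1 + e^{2.5144}) = 0.0749
P = 0.20 + 0.80 × 0.0749 = 0.2599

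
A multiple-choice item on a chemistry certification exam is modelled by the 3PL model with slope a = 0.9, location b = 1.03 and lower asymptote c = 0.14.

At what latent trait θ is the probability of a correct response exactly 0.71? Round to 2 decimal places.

P(θ) = c + (1 − c) · 1 / (1 + exp(−a(θ − b)))
Remove guessing floor: (0.71 − 0.14)/(1 − 0.14) = 0.6628
logit = ln(0.6628/0.3372) = 0.6758
θ = b + logit/(a) = 1.03 + 0.6758/0.9000 = 1.7808

1.78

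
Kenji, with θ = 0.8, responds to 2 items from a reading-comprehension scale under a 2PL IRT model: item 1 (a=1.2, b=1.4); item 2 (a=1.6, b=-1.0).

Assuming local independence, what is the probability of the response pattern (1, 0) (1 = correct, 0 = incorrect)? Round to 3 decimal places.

P(θ) = 1 / (1 + exp(−a(θ − b)))
P_1 = 1/(1+e^{0.7200}) = 0.3274
P_2 = 1/(1+e^{-2.8800}) = 0.9468
L = P_1 × (1−P_2) = 0.3274 × 0.0532 = 0.01740

0.017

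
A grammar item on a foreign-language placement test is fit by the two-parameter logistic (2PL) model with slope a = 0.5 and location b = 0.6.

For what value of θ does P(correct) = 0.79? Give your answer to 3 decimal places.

P(θ) = 1 / (1 + exp(−a(θ − b)))
logit = ln(0.7900/0.2100) = 1.3249
θ = b + logit/(a) = 0.6 + 1.3249/0.5000 = 3.2499

3.250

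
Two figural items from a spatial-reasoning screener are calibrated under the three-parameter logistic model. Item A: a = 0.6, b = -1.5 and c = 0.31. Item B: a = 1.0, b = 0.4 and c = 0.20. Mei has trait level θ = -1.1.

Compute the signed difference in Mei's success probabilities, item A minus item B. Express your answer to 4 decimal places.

P(θ) = c + (1 − c) · 1 / (1 + exp(−a(θ − b)))
P_A = 0.6962
P_B = 0.3459
P_A − P_B = 0.3503

0.3503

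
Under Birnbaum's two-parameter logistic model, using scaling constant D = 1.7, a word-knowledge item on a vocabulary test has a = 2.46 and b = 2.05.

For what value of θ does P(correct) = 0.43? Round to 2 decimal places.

1.98

P(θ) = 1 / (1 + exp(−D·a(θ − b)))
logit = ln(0.4300/0.5700) = -0.2819
θ = b + logit/(1.7·a) = 2.05 + (-0.2819)/4.1820 = 1.9826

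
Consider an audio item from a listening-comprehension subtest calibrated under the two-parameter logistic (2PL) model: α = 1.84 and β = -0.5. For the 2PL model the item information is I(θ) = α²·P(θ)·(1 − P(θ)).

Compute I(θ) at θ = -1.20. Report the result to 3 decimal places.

0.574

P = 1/(1+e^{1.2880}) = 0.2162
P(1−P) = 0.2162 × 0.7838 = 0.1695
I = α² × P(1−P) = 1.84² × 0.1695 = 0.57370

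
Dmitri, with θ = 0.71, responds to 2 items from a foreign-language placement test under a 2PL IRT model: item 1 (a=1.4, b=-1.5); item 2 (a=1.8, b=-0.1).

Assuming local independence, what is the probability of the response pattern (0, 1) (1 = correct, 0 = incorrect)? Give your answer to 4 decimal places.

0.0352

P(θ) = 1 / (1 + exp(−a(θ − b)))
P_1 = 1/(1+e^{-3.0940}) = 0.9566
P_2 = 1/(1+e^{-1.4580}) = 0.8112
L = (1−P_1) × P_2 = 0.0434 × 0.8112 = 0.03517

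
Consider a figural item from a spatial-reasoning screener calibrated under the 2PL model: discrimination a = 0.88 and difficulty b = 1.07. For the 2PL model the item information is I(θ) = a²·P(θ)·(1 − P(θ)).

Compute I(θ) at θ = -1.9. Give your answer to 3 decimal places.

0.049

P = 1/(1+e^{2.6136}) = 0.0683
P(1−P) = 0.0683 × 0.9317 = 0.0636
I = a² × P(1−P) = 0.88² × 0.0636 = 0.04926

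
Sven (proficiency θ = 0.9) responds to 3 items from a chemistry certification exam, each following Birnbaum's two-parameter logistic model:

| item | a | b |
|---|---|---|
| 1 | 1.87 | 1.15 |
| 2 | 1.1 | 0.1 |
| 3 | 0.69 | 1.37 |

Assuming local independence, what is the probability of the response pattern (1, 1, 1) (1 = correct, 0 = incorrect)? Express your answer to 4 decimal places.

P(θ) = 1 / (1 + exp(−a(θ − b)))
P_1 = 1/(1+e^{0.4675}) = 0.3852
P_2 = 1/(1+e^{-0.8800}) = 0.7068
P_3 = 1/(1+e^{0.3243}) = 0.4196
L = P_1 × P_2 × P_3 = 0.3852 × 0.7068 × 0.4196 = 0.11425

0.1143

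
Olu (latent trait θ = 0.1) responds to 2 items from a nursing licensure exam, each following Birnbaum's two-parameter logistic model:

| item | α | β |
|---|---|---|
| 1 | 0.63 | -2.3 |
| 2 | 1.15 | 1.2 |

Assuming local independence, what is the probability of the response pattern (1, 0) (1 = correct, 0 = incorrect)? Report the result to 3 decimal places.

0.639

P(θ) = 1 / (1 + exp(−α(θ − β)))
P_1 = 1/(1+e^{-1.5120}) = 0.8194
P_2 = 1/(1+e^{1.2650}) = 0.2201
L = P_1 × (1−P_2) = 0.8194 × 0.7799 = 0.63901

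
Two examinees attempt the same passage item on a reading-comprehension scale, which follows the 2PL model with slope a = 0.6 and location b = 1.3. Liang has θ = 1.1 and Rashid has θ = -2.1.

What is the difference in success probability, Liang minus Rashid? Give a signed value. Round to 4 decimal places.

P(θ) = 1 / (1 + exp(−a(θ − b)))
P(Liang) = 0.4700  [exponent -0.1200]
P(Rashid) = 0.1151  [exponent -2.0400]
Difference = 0.4700 − 0.1151 = 0.3550

0.3550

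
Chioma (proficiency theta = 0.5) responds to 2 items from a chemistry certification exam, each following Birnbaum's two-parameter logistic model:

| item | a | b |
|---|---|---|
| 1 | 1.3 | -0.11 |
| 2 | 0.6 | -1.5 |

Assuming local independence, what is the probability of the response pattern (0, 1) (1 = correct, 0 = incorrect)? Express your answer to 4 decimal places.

P(theta) = 1 / (1 + exp(−a(theta − b)))
P_1 = 1/(1+e^{-0.7930}) = 0.6885
P_2 = 1/(1+e^{-1.2000}) = 0.7685
L = (1−P_1) × P_2 = 0.3115 × 0.7685 = 0.23941

0.2394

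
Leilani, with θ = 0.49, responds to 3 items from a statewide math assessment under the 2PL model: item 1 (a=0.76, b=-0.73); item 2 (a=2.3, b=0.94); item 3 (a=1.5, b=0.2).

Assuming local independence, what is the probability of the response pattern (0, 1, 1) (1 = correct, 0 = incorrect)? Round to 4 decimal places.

P(θ) = 1 / (1 + exp(−a(θ − b)))
P_1 = 1/(1+e^{-0.9272}) = 0.7165
P_2 = 1/(1+e^{1.0350}) = 0.2621
P_3 = 1/(1+e^{-0.4350}) = 0.6071
L = (1−P_1) × P_2 × P_3 = 0.2835 × 0.2621 × 0.6071 = 0.04511

0.0451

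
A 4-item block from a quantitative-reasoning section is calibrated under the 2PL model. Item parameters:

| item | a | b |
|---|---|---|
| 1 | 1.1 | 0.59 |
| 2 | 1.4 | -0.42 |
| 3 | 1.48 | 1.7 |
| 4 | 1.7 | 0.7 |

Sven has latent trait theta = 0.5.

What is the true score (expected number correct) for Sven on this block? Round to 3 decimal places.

P(theta) = 1 / (1 + exp(−a(theta − b)))
P_1 = 1/(1+e^{0.0990}) = 0.4753
P_2 = 1/(1+e^{-1.2880}) = 0.7838
P_3 = 1/(1+e^{1.7760}) = 0.1448
P_4 = 1/(1+e^{0.3400}) = 0.4158
E[score] = 0.4753 + 0.7838 + 0.1448 + 0.4158 = 1.8197

1.820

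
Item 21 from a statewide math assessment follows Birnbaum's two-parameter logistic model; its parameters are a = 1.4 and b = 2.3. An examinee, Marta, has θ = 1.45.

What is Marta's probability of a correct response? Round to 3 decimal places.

P(θ) = 1 / (1 + exp(−a(θ − b)))
Exponent: 1.4 × (1.45 − 2.3) = -1.1900
1/(1 + e^{1.1900}) = 0.2333

0.233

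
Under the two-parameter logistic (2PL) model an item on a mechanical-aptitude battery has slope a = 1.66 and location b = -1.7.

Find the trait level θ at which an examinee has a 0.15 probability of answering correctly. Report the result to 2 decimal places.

P(θ) = 1 / (1 + exp(−a(θ − b)))
logit = ln(0.1500/0.8500) = -1.7346
θ = b + logit/(a) = -1.7 + (-1.7346)/1.6600 = -2.7449

-2.74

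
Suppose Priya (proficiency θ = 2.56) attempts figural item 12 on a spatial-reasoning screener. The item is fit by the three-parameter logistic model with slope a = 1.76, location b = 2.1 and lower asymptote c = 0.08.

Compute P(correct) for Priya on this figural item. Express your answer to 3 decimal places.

P(θ) = c + (1 − c) · 1 / (1 + exp(−a(θ − b)))
Exponent: 1.76 × (2.56 − 2.1) = 0.8096
1/(1 + e^{-0.8096}) = 0.6920
P = 0.08 + 0.92 × 0.6920 = 0.7167

0.717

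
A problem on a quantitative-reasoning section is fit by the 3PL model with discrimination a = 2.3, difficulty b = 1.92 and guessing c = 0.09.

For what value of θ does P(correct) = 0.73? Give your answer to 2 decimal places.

P(θ) = c + (1 − c) · 1 / (1 + exp(−a(θ − b)))
Remove guessing floor: (0.73 − 0.09)/(1 − 0.09) = 0.7033
logit = ln(0.7033/0.2967) = 0.8630
θ = b + logit/(a) = 1.92 + 0.8630/2.3000 = 2.2952

2.30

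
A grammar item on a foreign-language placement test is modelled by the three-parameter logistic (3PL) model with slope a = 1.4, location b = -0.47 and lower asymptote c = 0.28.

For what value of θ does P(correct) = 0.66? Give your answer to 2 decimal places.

P(θ) = c + (1 − c) · 1 / (1 + exp(−a(θ − b)))
Remove guessing floor: (0.66 − 0.28)/(1 − 0.28) = 0.5278
logit = ln(0.5278/0.4722) = 0.1112
θ = b + logit/(a) = -0.47 + 0.1112/1.4000 = -0.3906

-0.39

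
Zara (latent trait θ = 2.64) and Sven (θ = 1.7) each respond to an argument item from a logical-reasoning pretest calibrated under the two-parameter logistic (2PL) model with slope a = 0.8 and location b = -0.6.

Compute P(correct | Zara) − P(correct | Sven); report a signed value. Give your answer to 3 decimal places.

P(θ) = 1 / (1 + exp(−a(θ − b)))
P(Zara) = 0.9303  [exponent 2.5920]
P(Sven) = 0.8629  [exponent 1.8400]
Difference = 0.9303 − 0.8629 = 0.0674

0.067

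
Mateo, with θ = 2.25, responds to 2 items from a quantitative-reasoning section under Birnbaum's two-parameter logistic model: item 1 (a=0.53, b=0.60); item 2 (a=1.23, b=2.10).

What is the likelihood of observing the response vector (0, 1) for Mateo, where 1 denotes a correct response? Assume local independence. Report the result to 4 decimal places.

0.1607

P(θ) = 1 / (1 + exp(−a(θ − b)))
P_1 = 1/(1+e^{-0.8745}) = 0.7057
P_2 = 1/(1+e^{-0.1845}) = 0.5460
L = (1−P_1) × P_2 = 0.2943 × 0.5460 = 0.16070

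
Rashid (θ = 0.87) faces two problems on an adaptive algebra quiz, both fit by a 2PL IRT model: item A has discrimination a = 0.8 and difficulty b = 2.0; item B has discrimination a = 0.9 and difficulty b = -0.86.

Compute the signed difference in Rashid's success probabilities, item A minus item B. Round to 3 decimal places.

-0.538

P(θ) = 1 / (1 + exp(−a(θ − b)))
P_A = 0.2882
P_B = 0.8259
P_A − P_B = -0.5377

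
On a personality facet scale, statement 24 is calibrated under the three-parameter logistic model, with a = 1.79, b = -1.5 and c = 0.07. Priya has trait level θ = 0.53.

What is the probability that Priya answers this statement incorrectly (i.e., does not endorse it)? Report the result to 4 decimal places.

0.0239

P(θ) = c + (1 − c) · 1 / (1 + exp(−a(θ − b)))
Exponent: 1.79 × (0.53 − (-1.5)) = 3.6337
1/(1 + e^{-3.6337}) = 0.9743
P = 0.07 + 0.93 × 0.9743 = 0.9761
P(incorrect) = 1 − 0.9761 = 0.0239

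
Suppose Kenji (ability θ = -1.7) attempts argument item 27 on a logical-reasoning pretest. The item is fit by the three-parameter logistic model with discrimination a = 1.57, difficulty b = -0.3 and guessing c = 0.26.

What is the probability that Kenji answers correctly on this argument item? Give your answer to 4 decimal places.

0.3339

P(θ) = c + (1 − c) · 1 / (1 + exp(−a(θ − b)))
Exponent: 1.57 × (-1.7 − (-0.3)) = -2.1980
1/(1 + e^{2.1980}) = 0.0999
P = 0.26 + 0.74 × 0.0999 = 0.3339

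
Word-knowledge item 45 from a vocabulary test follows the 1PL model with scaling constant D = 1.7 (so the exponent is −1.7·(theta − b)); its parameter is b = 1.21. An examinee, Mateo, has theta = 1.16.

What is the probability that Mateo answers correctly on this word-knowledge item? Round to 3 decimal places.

P(theta) = 1 / (1 + exp(−D·(theta − b)))
Exponent: 1.7 × (1.16 − 1.21) = -0.0850
1/(1 + e^{0.0850}) = 0.4788
P = 0.4788

0.479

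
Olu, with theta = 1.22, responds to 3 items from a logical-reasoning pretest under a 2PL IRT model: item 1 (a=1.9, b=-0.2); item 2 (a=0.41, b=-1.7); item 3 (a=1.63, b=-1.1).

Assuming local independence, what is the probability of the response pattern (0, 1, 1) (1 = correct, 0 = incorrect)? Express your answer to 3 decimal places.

P(theta) = 1 / (1 + exp(−a(theta − b)))
P_1 = 1/(1+e^{-2.6980}) = 0.9369
P_2 = 1/(1+e^{-1.1972}) = 0.7680
P_3 = 1/(1+e^{-3.7816}) = 0.9777
L = (1−P_1) × P_2 × P_3 = 0.0631 × 0.7680 × 0.9777 = 0.04738

0.047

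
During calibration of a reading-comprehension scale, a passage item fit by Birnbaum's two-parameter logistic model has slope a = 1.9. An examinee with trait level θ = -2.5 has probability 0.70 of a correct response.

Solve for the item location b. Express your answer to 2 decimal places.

P(θ) = 1 / (1 + exp(−a(θ − b)))
logit(0.70) = ln(0.70/0.30) = 0.8473
b = θ − logit/(a) = -2.5 − 0.8473/1.9000 = -2.9459

-2.95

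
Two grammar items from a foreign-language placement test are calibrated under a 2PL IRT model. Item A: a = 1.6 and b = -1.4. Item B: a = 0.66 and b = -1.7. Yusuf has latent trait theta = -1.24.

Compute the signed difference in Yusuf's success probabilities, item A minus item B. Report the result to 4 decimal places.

P(theta) = 1 / (1 + exp(−a(theta − b)))
P_A = 0.5637
P_B = 0.5753
P_A − P_B = -0.0117

-0.0117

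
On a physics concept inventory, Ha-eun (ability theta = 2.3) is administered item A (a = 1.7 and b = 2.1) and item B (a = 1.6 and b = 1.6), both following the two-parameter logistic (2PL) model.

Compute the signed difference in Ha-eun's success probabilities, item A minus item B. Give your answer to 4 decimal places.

-0.1698

P(theta) = 1 / (1 + exp(−a(theta − b)))
P_A = 0.5842
P_B = 0.7540
P_A − P_B = -0.1698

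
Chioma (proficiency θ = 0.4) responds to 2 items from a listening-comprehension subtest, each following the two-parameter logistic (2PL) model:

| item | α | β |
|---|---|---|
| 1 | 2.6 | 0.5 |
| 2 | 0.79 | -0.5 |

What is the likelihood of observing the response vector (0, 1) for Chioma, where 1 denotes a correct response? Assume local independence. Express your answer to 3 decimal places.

0.379

P(θ) = 1 / (1 + exp(−α(θ − β)))
P_1 = 1/(1+e^{0.2600}) = 0.4354
P_2 = 1/(1+e^{-0.7110}) = 0.6706
L = (1−P_1) × P_2 = 0.5646 × 0.6706 = 0.37866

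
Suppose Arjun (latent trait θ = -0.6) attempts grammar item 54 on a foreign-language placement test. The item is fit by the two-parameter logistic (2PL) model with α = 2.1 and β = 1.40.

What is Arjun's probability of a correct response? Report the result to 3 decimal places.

0.015

P(θ) = 1 / (1 + exp(−α(θ − β)))
Exponent: 2.1 × (-0.6 − 1.40) = -4.2000
1/(1 + e^{4.2000}) = 0.0148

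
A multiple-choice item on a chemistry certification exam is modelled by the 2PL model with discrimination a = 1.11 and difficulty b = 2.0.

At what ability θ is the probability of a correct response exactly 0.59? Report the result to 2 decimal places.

P(θ) = 1 / (1 + exp(−a(θ − b)))
logit = ln(0.5900/0.4100) = 0.3640
θ = b + logit/(a) = 2.0 + 0.3640/1.1100 = 2.3279

2.33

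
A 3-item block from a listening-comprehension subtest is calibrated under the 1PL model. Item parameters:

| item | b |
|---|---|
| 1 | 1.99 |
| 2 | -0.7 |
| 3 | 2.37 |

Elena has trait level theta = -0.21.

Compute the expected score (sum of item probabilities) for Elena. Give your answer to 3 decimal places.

P(theta) = 1 / (1 + exp(−(theta − b)))
P_1 = 1/(1+e^{2.2000}) = 0.0998
P_2 = 1/(1+e^{-0.4900}) = 0.6201
P_3 = 1/(1+e^{2.5800}) = 0.0704
E[score] = 0.0998 + 0.6201 + 0.0704 = 0.7903

0.790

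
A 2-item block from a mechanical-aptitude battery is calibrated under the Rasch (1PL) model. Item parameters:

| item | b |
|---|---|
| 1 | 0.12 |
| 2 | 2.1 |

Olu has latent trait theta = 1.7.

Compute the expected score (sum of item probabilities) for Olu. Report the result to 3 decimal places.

1.231

P(theta) = 1 / (1 + exp(−(theta − b)))
P_1 = 1/(1+e^{-1.5800}) = 0.8292
P_2 = 1/(1+e^{0.4000}) = 0.4013
E[score] = 0.8292 + 0.4013 = 1.2305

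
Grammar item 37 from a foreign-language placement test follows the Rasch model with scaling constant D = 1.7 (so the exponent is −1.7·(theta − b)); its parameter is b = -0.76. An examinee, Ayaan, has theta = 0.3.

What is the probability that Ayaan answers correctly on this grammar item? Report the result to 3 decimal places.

0.858

P(theta) = 1 / (1 + exp(−D·(theta − b)))
Exponent: 1.7 × (0.3 − (-0.76)) = 1.8020
1/(1 + e^{-1.8020}) = 0.8584
P = 0.8584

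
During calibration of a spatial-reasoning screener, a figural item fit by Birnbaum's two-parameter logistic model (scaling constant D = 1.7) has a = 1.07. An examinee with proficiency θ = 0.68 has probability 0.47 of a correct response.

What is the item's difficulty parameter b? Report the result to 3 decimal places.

P(θ) = 1 / (1 + exp(−D·a(θ − b)))
logit(0.47) = ln(0.47/0.53) = -0.1201
b = θ − logit/(1.7·a) = 0.68 − (-0.1201)/1.8190 = 0.7460

0.746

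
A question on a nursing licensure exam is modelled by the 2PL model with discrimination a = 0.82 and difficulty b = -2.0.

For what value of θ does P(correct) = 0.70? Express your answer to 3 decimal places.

P(θ) = 1 / (1 + exp(−a(θ − b)))
logit = ln(0.7000/0.3000) = 0.8473
θ = b + logit/(a) = -2.0 + 0.8473/0.8200 = -0.9667

-0.967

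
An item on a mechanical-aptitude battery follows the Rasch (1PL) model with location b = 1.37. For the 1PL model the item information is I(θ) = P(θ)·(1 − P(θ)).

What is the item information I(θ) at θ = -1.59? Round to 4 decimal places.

P = 1/(1+e^{2.9600}) = 0.0493
P(1−P) = 0.0493 × 0.9507 = 0.0468
I = P(1−P) = 0.04684

0.0468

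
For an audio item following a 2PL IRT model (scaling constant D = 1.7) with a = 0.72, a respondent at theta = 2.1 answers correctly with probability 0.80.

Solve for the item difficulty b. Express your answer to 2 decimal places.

0.97

P(theta) = 1 / (1 + exp(−D·a(theta − b)))
logit(0.80) = ln(0.80/0.20) = 1.3863
b = theta − logit/(1.7·a) = 2.1 − 1.3863/1.2240 = 0.9674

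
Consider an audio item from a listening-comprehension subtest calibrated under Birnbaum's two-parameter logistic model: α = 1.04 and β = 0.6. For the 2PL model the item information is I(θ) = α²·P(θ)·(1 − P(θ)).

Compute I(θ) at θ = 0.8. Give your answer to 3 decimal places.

P = 1/(1+e^{-0.2080}) = 0.5518
P(1−P) = 0.5518 × 0.4482 = 0.2473
I = α² × P(1−P) = 1.04² × 0.2473 = 0.26750

0.267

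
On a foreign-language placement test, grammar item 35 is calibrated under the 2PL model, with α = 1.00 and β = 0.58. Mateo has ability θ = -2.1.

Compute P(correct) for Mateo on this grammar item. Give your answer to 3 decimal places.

P(θ) = 1 / (1 + exp(−α(θ − β)))
Exponent: 1.00 × (-2.1 − 0.58) = -2.6800
1/(1 + e^{2.6800}) = 0.0642

0.064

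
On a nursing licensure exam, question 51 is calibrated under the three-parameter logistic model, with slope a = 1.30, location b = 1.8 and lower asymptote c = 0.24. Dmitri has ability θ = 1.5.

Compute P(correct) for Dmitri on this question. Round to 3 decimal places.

P(θ) = c + (1 − c) · 1 / (1 + exp(−a(θ − b)))
Exponent: 1.30 × (1.5 − 1.8) = -0.3900
1/(1 + e^{0.3900}) = 0.4037
P = 0.24 + 0.76 × 0.4037 = 0.5468

0.547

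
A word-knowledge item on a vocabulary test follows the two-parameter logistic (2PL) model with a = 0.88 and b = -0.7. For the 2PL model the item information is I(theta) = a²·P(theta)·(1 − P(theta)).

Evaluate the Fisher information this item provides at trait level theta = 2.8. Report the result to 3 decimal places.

0.033

P = 1/(1+e^{-3.0800}) = 0.9561
P(1−P) = 0.9561 × 0.0439 = 0.0420
I = a² × P(1−P) = 0.88² × 0.0420 = 0.03253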